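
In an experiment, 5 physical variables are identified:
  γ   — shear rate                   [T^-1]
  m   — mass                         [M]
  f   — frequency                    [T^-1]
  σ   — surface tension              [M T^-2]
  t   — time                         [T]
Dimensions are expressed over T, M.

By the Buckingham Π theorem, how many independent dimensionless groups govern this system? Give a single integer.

Exponent matrix [T,M] × [γ,m,f,σ,t]:
  T: [-1  0 -1 -2  1]
  M: [ 0  1  0  1  0]
Row reduction gives pivot columns γ,m; rank = 2
n=5, r=2 ⇒ 3 dimensionless groups

3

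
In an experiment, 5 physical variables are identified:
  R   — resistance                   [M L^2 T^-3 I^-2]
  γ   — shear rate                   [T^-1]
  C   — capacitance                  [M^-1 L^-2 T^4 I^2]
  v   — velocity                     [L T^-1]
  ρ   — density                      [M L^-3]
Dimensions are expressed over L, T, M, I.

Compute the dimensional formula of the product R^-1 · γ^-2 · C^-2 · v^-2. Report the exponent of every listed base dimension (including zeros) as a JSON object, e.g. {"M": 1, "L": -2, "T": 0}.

Dimensional matrix (L×T×M×I by R×γ×C×v×ρ):
  L: [ 2  0 -2  1 -3]
  T: [-3 -1  4 -1  0]
  M: [ 1  0 -1  0  1]
  I: [-2  0  2  0  0]
  [L]: (-1)·2+(-2)·0+(-2)·-2+(-2)·1 = 0
  [T]: (-1)·-3+(-2)·-1+(-2)·4+(-2)·-1 = -1
  [M]: (-1)·1+(-2)·0+(-2)·-1+(-2)·0 = 1
  [I]: (-1)·-2+(-2)·0+(-2)·2+(-2)·0 = -2
⇒ T^-1 M I^-2

{"L": 0, "T": -1, "M": 1, "I": -2}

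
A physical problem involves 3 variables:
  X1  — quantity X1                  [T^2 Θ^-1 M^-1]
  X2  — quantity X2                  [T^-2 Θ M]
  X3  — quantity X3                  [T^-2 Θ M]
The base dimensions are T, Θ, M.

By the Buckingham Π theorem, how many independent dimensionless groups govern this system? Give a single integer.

Write exponents as rows T,Θ,M / cols X1,X2,X3:
  T: [ 2 -2 -2]
  Θ: [-1  1  1]
  M: [-1  1  1]
Echelon form has 1 nonzero rows (pivots: X1)
n=3, r=1 ⇒ 2 dimensionless groups

2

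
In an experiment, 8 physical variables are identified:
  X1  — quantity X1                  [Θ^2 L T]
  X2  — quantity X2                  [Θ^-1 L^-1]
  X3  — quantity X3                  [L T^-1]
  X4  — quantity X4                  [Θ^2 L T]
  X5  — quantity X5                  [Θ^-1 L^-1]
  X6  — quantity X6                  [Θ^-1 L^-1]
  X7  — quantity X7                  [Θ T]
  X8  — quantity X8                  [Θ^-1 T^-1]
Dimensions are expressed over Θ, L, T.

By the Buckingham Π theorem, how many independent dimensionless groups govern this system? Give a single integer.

6

Exponent matrix [Θ,L,T] × [X1,X2,X3,X4,X5,X6,X7,X8]:
  Θ: [ 2 -1  0  2 -1 -1  1 -1]
  L: [ 1 -1  1  1 -1 -1  0  0]
  T: [ 1  0 -1  1  0  0  1 -1]
RREF → pivots at {X1,X2} ⇒ r = 2
Π count = n − r = 8 − 2 = 6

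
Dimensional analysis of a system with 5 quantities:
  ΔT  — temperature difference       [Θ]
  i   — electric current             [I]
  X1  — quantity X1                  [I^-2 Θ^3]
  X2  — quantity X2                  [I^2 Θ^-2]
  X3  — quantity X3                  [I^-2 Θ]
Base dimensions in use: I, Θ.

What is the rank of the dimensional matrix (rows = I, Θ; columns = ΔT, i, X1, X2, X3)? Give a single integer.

2

Exponent matrix [I,Θ] × [ΔT,i,X1,X2,X3]:
  I: [ 0  1 -2  2 -2]
  Θ: [ 1  0  3 -2  1]
Row reduction gives pivot columns ΔT,i; rank = 2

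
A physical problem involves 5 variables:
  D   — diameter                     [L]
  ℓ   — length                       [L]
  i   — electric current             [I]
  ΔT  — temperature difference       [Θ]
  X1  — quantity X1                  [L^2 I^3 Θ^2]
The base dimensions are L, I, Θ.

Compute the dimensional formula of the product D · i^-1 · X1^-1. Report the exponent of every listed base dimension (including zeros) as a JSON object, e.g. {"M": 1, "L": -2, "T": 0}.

Exponent matrix [L,I,Θ] × [D,ℓ,i,ΔT,X1]:
  L: [ 1  1  0  0  2]
  I: [ 0  0  1  0  3]
  Θ: [ 0  0  0  1  2]
  [L]: (1)·1+(-1)·0+(-1)·2 = -1
  [I]: (1)·0+(-1)·1+(-1)·3 = -4
  [Θ]: (1)·0+(-1)·0+(-1)·2 = -2
⇒ L^-1 I^-4 Θ^-2

{"L": -1, "I": -4, "Θ": -2}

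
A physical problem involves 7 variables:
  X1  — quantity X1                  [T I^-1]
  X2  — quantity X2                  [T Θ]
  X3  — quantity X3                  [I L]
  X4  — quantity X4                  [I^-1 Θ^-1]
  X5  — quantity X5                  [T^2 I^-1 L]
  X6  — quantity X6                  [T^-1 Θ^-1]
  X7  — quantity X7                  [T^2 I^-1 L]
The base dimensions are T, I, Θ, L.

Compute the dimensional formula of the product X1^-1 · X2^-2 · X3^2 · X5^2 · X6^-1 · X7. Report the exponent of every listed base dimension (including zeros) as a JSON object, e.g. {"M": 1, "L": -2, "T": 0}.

Dimensional matrix (T×I×Θ×L by X1×X2×X3×X4×X5×X6×X7):
  T: [ 1  1  0  0  2 -1  2]
  I: [-1  0  1 -1 -1  0 -1]
  Θ: [ 0  1  0 -1  0 -1  0]
  L: [ 0  0  1  0  1  0  1]
  [T]: (-1)·1+(-2)·1+(2)·0+(2)·2+(-1)·-1+(1)·2 = 4
  [I]: (-1)·-1+(-2)·0+(2)·1+(2)·-1+(-1)·0+(1)·-1 = 0
  [Θ]: (-1)·0+(-2)·1+(2)·0+(2)·0+(-1)·-1+(1)·0 = -1
  [L]: (-1)·0+(-2)·0+(2)·1+(2)·1+(-1)·0+(1)·1 = 5
⇒ T^4 Θ^-1 L^5

{"T": 4, "I": 0, "Θ": -1, "L": 5}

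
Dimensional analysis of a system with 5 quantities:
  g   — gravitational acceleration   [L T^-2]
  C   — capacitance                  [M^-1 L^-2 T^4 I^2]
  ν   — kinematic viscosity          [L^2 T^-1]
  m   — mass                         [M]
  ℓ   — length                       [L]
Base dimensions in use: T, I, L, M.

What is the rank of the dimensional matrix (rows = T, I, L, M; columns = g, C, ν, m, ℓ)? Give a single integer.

Exponent matrix [T,I,L,M] × [g,C,ν,m,ℓ]:
  T: [-2  4 -1  0  0]
  I: [ 0  2  0  0  0]
  L: [ 1 -2  2  0  1]
  M: [ 0 -1  0  1  0]
Echelon form has 4 nonzero rows (pivots: g,C,ν,m)

4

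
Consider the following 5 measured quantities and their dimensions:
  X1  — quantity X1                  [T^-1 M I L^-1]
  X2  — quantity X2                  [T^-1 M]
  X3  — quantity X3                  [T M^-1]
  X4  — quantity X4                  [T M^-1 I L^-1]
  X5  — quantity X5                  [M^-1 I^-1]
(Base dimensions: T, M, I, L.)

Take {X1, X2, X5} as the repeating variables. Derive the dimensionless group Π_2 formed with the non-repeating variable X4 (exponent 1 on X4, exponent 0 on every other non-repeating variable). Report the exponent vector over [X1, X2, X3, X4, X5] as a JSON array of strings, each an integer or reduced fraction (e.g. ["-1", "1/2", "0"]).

["-1", "2", "0", "1", "0"]

Dimensional matrix (T×M×I×L by X1×X2×X3×X4×X5):
  T: [-1 -1  1  1  0]
  M: [ 1  1 -1 -1 -1]
  I: [ 1  0  0  1 -1]
  L: [-1  0  0 -1  0]
Echelon form has 3 nonzero rows (pivots: X1,X2,X5)
Repeat: X1,X2,X5; free: X3,X4
RREF:
  r0: [   1    0    0    1    0]
  r1: [   0    1   -1   -2    0]
  r2: [   0    0    0    0    1]
  r3: [   0    0    0    0    0]
Fix exponent of X4 at 1, X3 at 0; solve each RREF row for its pivot's exponent:
  r0: exp(X1) + (1)·1 = 0 ⇒ exp(X1) = -1
  r1: exp(X2) + (-2)·1 = 0 ⇒ exp(X2) = 2
  r2: exp(X5) + (0)·1 = 0 ⇒ exp(X5) = 0
Π_2 = X1^-1 · X2^2 · X4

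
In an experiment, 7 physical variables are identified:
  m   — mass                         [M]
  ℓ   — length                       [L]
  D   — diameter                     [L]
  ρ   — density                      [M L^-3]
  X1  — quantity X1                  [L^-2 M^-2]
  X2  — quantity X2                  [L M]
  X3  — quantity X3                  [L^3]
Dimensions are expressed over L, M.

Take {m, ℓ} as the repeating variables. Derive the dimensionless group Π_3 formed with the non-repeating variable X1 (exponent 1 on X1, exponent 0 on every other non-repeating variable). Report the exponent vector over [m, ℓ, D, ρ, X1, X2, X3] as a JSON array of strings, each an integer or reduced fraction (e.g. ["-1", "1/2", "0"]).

["2", "2", "0", "0", "1", "0", "0"]

Dimensional matrix (L×M by m×ℓ×D×ρ×X1×X2×X3):
  L: [ 0  1  1 -3 -2  1  3]
  M: [ 1  0  0  1 -2  1  0]
Echelon form has 2 nonzero rows (pivots: m,ℓ)
Repeat: m,ℓ; free: D,ρ,X1,X2,X3
RREF:
  r0: [   1    0    0    1   -2    1    0]
  r1: [   0    1    1   -3   -2    1    3]
Fix exponent of X1 at 1, D at 0, ρ at 0, X2 at 0, X3 at 0; solve each RREF row for its pivot's exponent:
  r0: exp(m) + (-2)·1 = 0 ⇒ exp(m) = 2
  r1: exp(ℓ) + (-2)·1 = 0 ⇒ exp(ℓ) = 2
Π_3 = m^2 · ℓ^2 · X1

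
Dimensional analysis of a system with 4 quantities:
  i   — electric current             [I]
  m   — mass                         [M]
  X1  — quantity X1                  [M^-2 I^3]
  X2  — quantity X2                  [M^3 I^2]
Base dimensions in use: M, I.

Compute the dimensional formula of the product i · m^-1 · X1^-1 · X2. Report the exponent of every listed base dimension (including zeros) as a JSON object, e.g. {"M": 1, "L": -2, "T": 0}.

{"M": 4, "I": 0}

Exponent matrix [M,I] × [i,m,X1,X2]:
  M: [ 0  1 -2  3]
  I: [ 1  0  3  2]
  [M]: (1)·0+(-1)·1+(-1)·-2+(1)·3 = 4
  [I]: (1)·1+(-1)·0+(-1)·3+(1)·2 = 0
⇒ M^4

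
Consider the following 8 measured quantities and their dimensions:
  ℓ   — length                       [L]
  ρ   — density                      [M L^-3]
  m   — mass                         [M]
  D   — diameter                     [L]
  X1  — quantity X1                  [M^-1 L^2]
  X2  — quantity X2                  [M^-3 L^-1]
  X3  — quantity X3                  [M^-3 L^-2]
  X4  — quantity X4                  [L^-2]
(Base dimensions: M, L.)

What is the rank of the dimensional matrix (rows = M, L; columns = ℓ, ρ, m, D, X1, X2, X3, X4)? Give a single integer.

Write exponents as rows M,L / cols ℓ,ρ,m,D,X1,X2,X3,X4:
  M: [ 0  1  1  0 -1 -3 -3  0]
  L: [ 1 -3  0  1  2 -1 -2 -2]
Echelon form has 2 nonzero rows (pivots: ℓ,ρ)

2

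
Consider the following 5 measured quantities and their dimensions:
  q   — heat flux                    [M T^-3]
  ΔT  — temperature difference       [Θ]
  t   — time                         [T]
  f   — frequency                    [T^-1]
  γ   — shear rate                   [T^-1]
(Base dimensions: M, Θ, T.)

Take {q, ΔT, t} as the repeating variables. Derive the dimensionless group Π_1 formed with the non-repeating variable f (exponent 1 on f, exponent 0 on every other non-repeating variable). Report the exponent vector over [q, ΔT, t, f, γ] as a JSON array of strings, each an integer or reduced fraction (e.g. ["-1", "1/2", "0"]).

["0", "0", "1", "1", "0"]

Dimensional matrix (M×Θ×T by q×ΔT×t×f×γ):
  M: [ 1  0  0  0  0]
  Θ: [ 0  1  0  0  0]
  T: [-3  0  1 -1 -1]
Echelon form has 3 nonzero rows (pivots: q,ΔT,t)
Pivot set = {q,ΔT,t}, free = {f,γ}
RREF:
  r0: [   1    0    0    0    0]
  r1: [   0    1    0    0    0]
  r2: [   0    0    1   -1   -1]
Fix exponent of f at 1, γ at 0; solve each RREF row for its pivot's exponent:
  r0: exp(q) + (0)·1 = 0 ⇒ exp(q) = 0
  r1: exp(ΔT) + (0)·1 = 0 ⇒ exp(ΔT) = 0
  r2: exp(t) + (-1)·1 = 0 ⇒ exp(t) = 1
Π_1 = t · f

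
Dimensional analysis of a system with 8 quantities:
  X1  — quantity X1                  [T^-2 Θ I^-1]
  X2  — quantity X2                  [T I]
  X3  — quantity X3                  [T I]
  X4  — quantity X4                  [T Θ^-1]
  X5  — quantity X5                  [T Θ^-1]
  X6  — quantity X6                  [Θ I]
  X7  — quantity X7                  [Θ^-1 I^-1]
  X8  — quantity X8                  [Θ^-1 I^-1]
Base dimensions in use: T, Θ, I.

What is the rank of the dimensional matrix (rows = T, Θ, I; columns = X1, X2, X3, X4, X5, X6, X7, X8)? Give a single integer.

Dimensional matrix (T×Θ×I by X1×X2×X3×X4×X5×X6×X7×X8):
  T: [-2  1  1  1  1  0  0  0]
  Θ: [ 1  0  0 -1 -1  1 -1 -1]
  I: [-1  1  1  0  0  1 -1 -1]
Echelon form has 2 nonzero rows (pivots: X1,X2)

2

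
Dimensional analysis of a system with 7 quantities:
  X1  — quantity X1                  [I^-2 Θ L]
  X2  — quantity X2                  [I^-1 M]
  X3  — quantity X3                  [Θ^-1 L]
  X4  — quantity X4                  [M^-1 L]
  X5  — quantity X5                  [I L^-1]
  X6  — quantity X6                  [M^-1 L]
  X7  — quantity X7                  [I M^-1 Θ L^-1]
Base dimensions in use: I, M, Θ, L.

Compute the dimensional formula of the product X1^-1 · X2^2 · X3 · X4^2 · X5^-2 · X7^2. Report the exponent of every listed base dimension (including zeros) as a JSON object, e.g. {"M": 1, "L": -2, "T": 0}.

Exponent matrix [I,M,Θ,L] × [X1,X2,X3,X4,X5,X6,X7]:
  I: [-2 -1  0  0  1  0  1]
  M: [ 0  1  0 -1  0 -1 -1]
  Θ: [ 1  0 -1  0  0  0  1]
  L: [ 1  0  1  1 -1  1 -1]
  [I]: (-1)·-2+(2)·-1+(1)·0+(2)·0+(-2)·1+(2)·1 = 0
  [M]: (-1)·0+(2)·1+(1)·0+(2)·-1+(-2)·0+(2)·-1 = -2
  [Θ]: (-1)·1+(2)·0+(1)·-1+(2)·0+(-2)·0+(2)·1 = 0
  [L]: (-1)·1+(2)·0+(1)·1+(2)·1+(-2)·-1+(2)·-1 = 2
⇒ M^-2 L^2

{"I": 0, "M": -2, "Θ": 0, "L": 2}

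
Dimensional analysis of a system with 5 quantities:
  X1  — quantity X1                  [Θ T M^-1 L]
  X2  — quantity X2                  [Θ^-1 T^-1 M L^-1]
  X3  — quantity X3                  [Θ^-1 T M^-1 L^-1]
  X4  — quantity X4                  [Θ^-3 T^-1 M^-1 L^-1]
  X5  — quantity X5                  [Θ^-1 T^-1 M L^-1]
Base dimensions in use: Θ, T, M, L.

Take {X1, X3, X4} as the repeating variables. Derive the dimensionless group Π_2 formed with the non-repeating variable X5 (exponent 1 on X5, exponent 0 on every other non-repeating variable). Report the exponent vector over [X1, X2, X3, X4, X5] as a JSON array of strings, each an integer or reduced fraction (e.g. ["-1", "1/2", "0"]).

["1", "0", "0", "0", "1"]

Write exponents as rows Θ,T,M,L / cols X1,X2,X3,X4,X5:
  Θ: [ 1 -1 -1 -3 -1]
  T: [ 1 -1  1 -1 -1]
  M: [-1  1 -1 -1  1]
  L: [ 1 -1 -1 -1 -1]
RREF → pivots at {X1,X3,X4} ⇒ r = 3
Pivot set = {X1,X3,X4}, free = {X2,X5}
RREF:
  r0: [   1   -1    0    0   -1]
  r1: [   0    0    1    0    0]
  r2: [   0    0    0    1    0]
  r3: [   0    0    0    0    0]
Fix exponent of X5 at 1, X2 at 0; solve each RREF row for its pivot's exponent:
  r0: exp(X1) + (-1)·1 = 0 ⇒ exp(X1) = 1
  r1: exp(X3) + (0)·1 = 0 ⇒ exp(X3) = 0
  r2: exp(X4) + (0)·1 = 0 ⇒ exp(X4) = 0
Π_2 = X1 · X5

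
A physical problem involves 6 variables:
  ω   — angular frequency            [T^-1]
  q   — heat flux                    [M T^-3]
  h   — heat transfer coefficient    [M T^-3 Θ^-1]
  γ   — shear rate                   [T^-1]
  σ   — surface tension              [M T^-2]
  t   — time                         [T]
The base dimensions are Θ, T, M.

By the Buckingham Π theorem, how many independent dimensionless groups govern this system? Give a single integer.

Write exponents as rows Θ,T,M / cols ω,q,h,γ,σ,t:
  Θ: [ 0  0 -1  0  0  0]
  T: [-1 -3 -3 -1 -2  1]
  M: [ 0  1  1  0  1  0]
RREF → pivots at {ω,q,h} ⇒ r = 3
n=6, r=3 ⇒ 3 dimensionless groups

3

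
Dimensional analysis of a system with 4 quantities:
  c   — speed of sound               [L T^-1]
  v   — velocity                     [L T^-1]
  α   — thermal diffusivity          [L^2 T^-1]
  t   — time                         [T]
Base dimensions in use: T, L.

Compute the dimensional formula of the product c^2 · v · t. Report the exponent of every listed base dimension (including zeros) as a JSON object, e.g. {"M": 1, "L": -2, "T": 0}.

{"T": -2, "L": 3}

Dimensional matrix (T×L by c×v×α×t):
  T: [-1 -1 -1  1]
  L: [ 1  1  2  0]
  [T]: (2)·-1+(1)·-1+(1)·1 = -2
  [L]: (2)·1+(1)·1+(1)·0 = 3
⇒ T^-2 L^3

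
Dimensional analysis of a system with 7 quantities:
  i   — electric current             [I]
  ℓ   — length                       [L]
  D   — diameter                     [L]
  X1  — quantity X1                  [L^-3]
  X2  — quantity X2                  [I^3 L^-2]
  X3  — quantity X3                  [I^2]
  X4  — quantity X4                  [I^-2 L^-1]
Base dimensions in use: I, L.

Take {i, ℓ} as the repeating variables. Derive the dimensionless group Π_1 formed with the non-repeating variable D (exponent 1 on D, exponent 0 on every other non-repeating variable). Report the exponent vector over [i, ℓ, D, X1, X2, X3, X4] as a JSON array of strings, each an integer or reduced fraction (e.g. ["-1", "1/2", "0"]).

["0", "-1", "1", "0", "0", "0", "0"]

Write exponents as rows I,L / cols i,ℓ,D,X1,X2,X3,X4:
  I: [ 1  0  0  0  3  2 -2]
  L: [ 0  1  1 -3 -2  0 -1]
Row reduction gives pivot columns i,ℓ; rank = 2
Pivot set = {i,ℓ}, free = {D,X1,X2,X3,X4}
RREF:
  r0: [   1    0    0    0    3    2   -2]
  r1: [   0    1    1   -3   -2    0   -1]
Fix exponent of D at 1, X1 at 0, X2 at 0, X3 at 0, X4 at 0; solve each RREF row for its pivot's exponent:
  r0: exp(i) + (0)·1 = 0 ⇒ exp(i) = 0
  r1: exp(ℓ) + (1)·1 = 0 ⇒ exp(ℓ) = -1
Π_1 = ℓ^-1 · D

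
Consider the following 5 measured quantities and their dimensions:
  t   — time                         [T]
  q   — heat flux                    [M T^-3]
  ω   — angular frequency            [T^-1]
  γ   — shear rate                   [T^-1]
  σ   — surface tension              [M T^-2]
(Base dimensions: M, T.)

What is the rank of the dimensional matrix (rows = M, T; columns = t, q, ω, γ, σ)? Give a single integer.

Exponent matrix [M,T] × [t,q,ω,γ,σ]:
  M: [ 0  1  0  0  1]
  T: [ 1 -3 -1 -1 -2]
Row reduction gives pivot columns t,q; rank = 2

2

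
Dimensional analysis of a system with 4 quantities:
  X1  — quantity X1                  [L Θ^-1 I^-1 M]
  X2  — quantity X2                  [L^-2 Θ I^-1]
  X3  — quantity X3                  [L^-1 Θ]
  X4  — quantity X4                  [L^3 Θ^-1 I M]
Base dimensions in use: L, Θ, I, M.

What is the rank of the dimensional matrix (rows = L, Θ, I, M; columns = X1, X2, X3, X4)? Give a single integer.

Dimensional matrix (L×Θ×I×M by X1×X2×X3×X4):
  L: [ 1 -2 -1  3]
  Θ: [-1  1  1 -1]
  I: [-1 -1  0  1]
  M: [ 1  0  0  1]
Row reduction gives pivot columns X1,X2,X3; rank = 3

3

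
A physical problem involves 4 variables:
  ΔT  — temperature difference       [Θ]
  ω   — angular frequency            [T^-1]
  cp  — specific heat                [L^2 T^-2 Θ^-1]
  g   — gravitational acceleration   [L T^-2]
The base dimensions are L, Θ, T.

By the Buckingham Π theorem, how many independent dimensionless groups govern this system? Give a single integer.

1

Exponent matrix [L,Θ,T] × [ΔT,ω,cp,g]:
  L: [ 0  0  2  1]
  Θ: [ 1  0 -1  0]
  T: [ 0 -1 -2 -2]
RREF → pivots at {ΔT,ω,cp} ⇒ r = 3
Π count = n − r = 4 − 3 = 1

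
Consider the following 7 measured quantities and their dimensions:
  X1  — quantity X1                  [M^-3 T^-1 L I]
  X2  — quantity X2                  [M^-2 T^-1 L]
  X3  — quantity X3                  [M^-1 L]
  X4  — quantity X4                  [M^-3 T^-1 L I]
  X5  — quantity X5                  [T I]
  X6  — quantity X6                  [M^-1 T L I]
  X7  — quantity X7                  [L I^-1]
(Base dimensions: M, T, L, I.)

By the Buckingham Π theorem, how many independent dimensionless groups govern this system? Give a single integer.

Write exponents as rows M,T,L,I / cols X1,X2,X3,X4,X5,X6,X7:
  M: [-3 -2 -1 -3  0 -1  0]
  T: [-1 -1  0 -1  1  1  0]
  L: [ 1  1  1  1  0  1  1]
  I: [ 1  0  0  1  1  1 -1]
RREF → pivots at {X1,X2,X3} ⇒ r = 3
7 vars − rank 3 = 4 Π groups

4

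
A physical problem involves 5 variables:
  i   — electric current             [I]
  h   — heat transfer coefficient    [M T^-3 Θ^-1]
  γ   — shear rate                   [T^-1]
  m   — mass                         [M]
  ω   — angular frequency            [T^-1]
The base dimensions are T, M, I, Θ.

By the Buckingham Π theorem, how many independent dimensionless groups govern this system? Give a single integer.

Exponent matrix [T,M,I,Θ] × [i,h,γ,m,ω]:
  T: [ 0 -3 -1  0 -1]
  M: [ 0  1  0  1  0]
  I: [ 1  0  0  0  0]
  Θ: [ 0 -1  0  0  0]
RREF → pivots at {i,h,γ,m} ⇒ r = 4
Π count = n − r = 5 − 4 = 1

1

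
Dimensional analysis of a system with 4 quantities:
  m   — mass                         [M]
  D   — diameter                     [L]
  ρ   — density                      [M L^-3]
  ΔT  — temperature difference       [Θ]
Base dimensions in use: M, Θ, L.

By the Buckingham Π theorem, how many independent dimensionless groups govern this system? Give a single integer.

Dimensional matrix (M×Θ×L by m×D×ρ×ΔT):
  M: [ 1  0  1  0]
  Θ: [ 0  0  0  1]
  L: [ 0  1 -3  0]
Echelon form has 3 nonzero rows (pivots: m,D,ΔT)
4 vars − rank 3 = 1 Π group

1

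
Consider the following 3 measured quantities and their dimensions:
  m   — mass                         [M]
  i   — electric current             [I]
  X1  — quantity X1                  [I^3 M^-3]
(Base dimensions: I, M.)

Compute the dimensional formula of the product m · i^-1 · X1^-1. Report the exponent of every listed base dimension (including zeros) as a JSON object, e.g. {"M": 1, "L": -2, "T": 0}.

Exponent matrix [I,M] × [m,i,X1]:
  I: [ 0  1  3]
  M: [ 1  0 -3]
  [I]: (1)·0+(-1)·1+(-1)·3 = -4
  [M]: (1)·1+(-1)·0+(-1)·-3 = 4
⇒ I^-4 M^4

{"I": -4, "M": 4}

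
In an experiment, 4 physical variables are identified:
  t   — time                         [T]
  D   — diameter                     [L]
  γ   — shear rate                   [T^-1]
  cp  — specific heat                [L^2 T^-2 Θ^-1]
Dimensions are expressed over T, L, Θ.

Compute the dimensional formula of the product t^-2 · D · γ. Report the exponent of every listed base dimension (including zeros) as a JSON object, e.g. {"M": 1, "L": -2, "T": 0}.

{"T": -3, "L": 1, "Θ": 0}

Exponent matrix [T,L,Θ] × [t,D,γ,cp]:
  T: [ 1  0 -1 -2]
  L: [ 0  1  0  2]
  Θ: [ 0  0  0 -1]
  [T]: (-2)·1+(1)·0+(1)·-1 = -3
  [L]: (-2)·0+(1)·1+(1)·0 = 1
  [Θ]: (-2)·0+(1)·0+(1)·0 = 0
⇒ T^-3 L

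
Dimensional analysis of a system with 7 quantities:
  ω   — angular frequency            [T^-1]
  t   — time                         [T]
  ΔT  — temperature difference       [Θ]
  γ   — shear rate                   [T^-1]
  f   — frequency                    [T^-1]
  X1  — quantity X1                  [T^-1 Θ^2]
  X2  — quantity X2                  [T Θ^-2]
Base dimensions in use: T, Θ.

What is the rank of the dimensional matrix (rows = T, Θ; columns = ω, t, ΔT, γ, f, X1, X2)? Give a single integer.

Exponent matrix [T,Θ] × [ω,t,ΔT,γ,f,X1,X2]:
  T: [-1  1  0 -1 -1 -1  1]
  Θ: [ 0  0  1  0  0  2 -2]
Row reduction gives pivot columns ω,ΔT; rank = 2

2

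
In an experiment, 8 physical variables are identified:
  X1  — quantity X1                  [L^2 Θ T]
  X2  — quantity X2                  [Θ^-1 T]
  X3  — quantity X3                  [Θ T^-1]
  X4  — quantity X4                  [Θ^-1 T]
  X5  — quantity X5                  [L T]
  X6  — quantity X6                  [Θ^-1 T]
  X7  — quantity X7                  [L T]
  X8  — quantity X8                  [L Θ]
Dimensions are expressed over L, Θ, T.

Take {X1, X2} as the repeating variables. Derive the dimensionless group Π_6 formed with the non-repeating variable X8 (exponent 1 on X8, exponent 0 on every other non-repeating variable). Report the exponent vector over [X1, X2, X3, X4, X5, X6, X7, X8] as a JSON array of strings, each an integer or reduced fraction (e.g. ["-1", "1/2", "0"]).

Write exponents as rows L,Θ,T / cols X1,X2,X3,X4,X5,X6,X7,X8:
  L: [ 2  0  0  0  1  0  1  1]
  Θ: [ 1 -1  1 -1  0 -1  0  1]
  T: [ 1  1 -1  1  1  1  1  0]
RREF → pivots at {X1,X2} ⇒ r = 2
Repeat: X1,X2; free: X3,X4,X5,X6,X7,X8
RREF:
  r0: [   1    0    0    0  1/2    0  1/2  1/2]
  r1: [   0    1   -1    1  1/2    1  1/2 -1/2]
  r2: [   0    0    0    0    0    0    0    0]
Fix exponent of X8 at 1, X3 at 0, X4 at 0, X5 at 0, X6 at 0, X7 at 0; solve each RREF row for its pivot's exponent:
  r0: exp(X1) + (1/2)·1 = 0 ⇒ exp(X1) = -1/2
  r1: exp(X2) + (-1/2)·1 = 0 ⇒ exp(X2) = 1/2
Π_6 = X1^(-1/2) · X2^(1/2) · X8

["-1/2", "1/2", "0", "0", "0", "0", "0", "1"]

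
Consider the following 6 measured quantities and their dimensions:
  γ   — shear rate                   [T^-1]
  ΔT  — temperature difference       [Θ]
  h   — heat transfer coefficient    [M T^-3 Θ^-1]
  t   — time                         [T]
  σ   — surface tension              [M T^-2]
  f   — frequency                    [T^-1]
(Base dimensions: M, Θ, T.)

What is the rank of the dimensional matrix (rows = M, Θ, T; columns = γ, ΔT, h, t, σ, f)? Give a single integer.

3

Exponent matrix [M,Θ,T] × [γ,ΔT,h,t,σ,f]:
  M: [ 0  0  1  0  1  0]
  Θ: [ 0  1 -1  0  0  0]
  T: [-1  0 -3  1 -2 -1]
RREF → pivots at {γ,ΔT,h} ⇒ r = 3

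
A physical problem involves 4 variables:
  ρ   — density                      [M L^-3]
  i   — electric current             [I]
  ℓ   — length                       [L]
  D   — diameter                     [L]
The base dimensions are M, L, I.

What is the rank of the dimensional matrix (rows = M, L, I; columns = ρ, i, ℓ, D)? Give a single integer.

Write exponents as rows M,L,I / cols ρ,i,ℓ,D:
  M: [ 1  0  0  0]
  L: [-3  0  1  1]
  I: [ 0  1  0  0]
Row reduction gives pivot columns ρ,i,ℓ; rank = 3

3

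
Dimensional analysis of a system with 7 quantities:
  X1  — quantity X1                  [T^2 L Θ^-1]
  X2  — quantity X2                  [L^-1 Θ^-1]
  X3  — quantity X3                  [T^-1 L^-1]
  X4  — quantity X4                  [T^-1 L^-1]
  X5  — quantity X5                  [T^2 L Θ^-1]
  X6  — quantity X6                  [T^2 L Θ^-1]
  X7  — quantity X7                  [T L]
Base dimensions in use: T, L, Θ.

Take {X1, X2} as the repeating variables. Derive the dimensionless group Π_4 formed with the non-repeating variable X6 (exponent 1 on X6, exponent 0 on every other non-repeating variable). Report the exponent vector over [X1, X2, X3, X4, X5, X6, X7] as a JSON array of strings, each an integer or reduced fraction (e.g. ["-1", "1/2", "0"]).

["-1", "0", "0", "0", "0", "1", "0"]

Dimensional matrix (T×L×Θ by X1×X2×X3×X4×X5×X6×X7):
  T: [ 2  0 -1 -1  2  2  1]
  L: [ 1 -1 -1 -1  1  1  1]
  Θ: [-1 -1  0  0 -1 -1  0]
Row reduction gives pivot columns X1,X2; rank = 2
Pivot set = {X1,X2}, free = {X3,X4,X5,X6,X7}
RREF:
  r0: [   1    0 -1/2 -1/2    1    1  1/2]
  r1: [   0    1  1/2  1/2    0    0 -1/2]
  r2: [   0    0    0    0    0    0    0]
Fix exponent of X6 at 1, X3 at 0, X4 at 0, X5 at 0, X7 at 0; solve each RREF row for its pivot's exponent:
  r0: exp(X1) + (1)·1 = 0 ⇒ exp(X1) = -1
  r1: exp(X2) + (0)·1 = 0 ⇒ exp(X2) = 0
Π_4 = X1^-1 · X6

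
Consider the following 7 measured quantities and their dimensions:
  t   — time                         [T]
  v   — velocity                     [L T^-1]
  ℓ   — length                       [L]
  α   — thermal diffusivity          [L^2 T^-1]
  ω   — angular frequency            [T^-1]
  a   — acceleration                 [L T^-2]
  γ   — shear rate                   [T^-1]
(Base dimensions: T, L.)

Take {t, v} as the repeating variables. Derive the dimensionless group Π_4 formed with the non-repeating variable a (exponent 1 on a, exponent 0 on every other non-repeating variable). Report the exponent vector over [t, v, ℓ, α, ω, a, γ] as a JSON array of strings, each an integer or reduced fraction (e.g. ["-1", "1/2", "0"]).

Write exponents as rows T,L / cols t,v,ℓ,α,ω,a,γ:
  T: [ 1 -1  0 -1 -1 -2 -1]
  L: [ 0  1  1  2  0  1  0]
Echelon form has 2 nonzero rows (pivots: t,v)
Repeat: t,v; free: ℓ,α,ω,a,γ
RREF:
  r0: [   1    0    1    1   -1   -1   -1]
  r1: [   0    1    1    2    0    1    0]
Fix exponent of a at 1, ℓ at 0, α at 0, ω at 0, γ at 0; solve each RREF row for its pivot's exponent:
  r0: exp(t) + (-1)·1 = 0 ⇒ exp(t) = 1
  r1: exp(v) + (1)·1 = 0 ⇒ exp(v) = -1
Π_4 = t · v^-1 · a

["1", "-1", "0", "0", "0", "1", "0"]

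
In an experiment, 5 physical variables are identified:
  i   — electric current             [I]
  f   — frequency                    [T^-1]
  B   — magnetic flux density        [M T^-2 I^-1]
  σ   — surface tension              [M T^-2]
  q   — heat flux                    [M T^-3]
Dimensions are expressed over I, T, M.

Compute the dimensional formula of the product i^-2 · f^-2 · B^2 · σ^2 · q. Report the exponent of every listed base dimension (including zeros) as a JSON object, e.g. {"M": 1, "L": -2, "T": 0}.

{"I": -4, "T": -9, "M": 5}

Dimensional matrix (I×T×M by i×f×B×σ×q):
  I: [ 1  0 -1  0  0]
  T: [ 0 -1 -2 -2 -3]
  M: [ 0  0  1  1  1]
  [I]: (-2)·1+(-2)·0+(2)·-1+(2)·0+(1)·0 = -4
  [T]: (-2)·0+(-2)·-1+(2)·-2+(2)·-2+(1)·-3 = -9
  [M]: (-2)·0+(-2)·0+(2)·1+(2)·1+(1)·1 = 5
⇒ I^-4 T^-9 M^5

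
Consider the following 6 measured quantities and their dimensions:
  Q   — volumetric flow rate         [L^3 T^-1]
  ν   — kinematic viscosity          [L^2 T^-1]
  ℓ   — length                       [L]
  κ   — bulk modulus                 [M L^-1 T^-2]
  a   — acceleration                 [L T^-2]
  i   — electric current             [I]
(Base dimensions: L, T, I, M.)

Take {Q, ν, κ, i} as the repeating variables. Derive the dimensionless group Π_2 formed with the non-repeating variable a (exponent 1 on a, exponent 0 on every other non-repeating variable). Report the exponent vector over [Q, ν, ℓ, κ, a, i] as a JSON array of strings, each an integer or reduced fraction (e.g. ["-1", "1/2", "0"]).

["3", "-5", "0", "0", "1", "0"]

Write exponents as rows L,T,I,M / cols Q,ν,ℓ,κ,a,i:
  L: [ 3  2  1 -1  1  0]
  T: [-1 -1  0 -2 -2  0]
  I: [ 0  0  0  0  0  1]
  M: [ 0  0  0  1  0  0]
Row reduction gives pivot columns Q,ν,κ,i; rank = 4
Repeat: Q,ν,κ,i; free: ℓ,a
RREF:
  r0: [   1    0    1    0   -3    0]
  r1: [   0    1   -1    0    5    0]
  r2: [   0    0    0    1    0    0]
  r3: [   0    0    0    0    0    1]
Fix exponent of a at 1, ℓ at 0; solve each RREF row for its pivot's exponent:
  r0: exp(Q) + (-3)·1 = 0 ⇒ exp(Q) = 3
  r1: exp(ν) + (5)·1 = 0 ⇒ exp(ν) = -5
  r2: exp(κ) + (0)·1 = 0 ⇒ exp(κ) = 0
  r3: exp(i) + (0)·1 = 0 ⇒ exp(i) = 0
Π_2 = Q^3 · ν^-5 · a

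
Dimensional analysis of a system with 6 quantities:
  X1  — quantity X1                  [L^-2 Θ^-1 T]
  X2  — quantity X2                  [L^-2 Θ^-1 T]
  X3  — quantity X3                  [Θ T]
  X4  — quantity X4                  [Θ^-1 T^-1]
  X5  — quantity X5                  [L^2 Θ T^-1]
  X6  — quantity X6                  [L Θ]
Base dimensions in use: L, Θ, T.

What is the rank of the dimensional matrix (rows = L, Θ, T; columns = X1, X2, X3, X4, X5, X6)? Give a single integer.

2

Dimensional matrix (L×Θ×T by X1×X2×X3×X4×X5×X6):
  L: [-2 -2  0  0  2  1]
  Θ: [-1 -1  1 -1  1  1]
  T: [ 1  1  1 -1 -1  0]
RREF → pivots at {X1,X3} ⇒ r = 2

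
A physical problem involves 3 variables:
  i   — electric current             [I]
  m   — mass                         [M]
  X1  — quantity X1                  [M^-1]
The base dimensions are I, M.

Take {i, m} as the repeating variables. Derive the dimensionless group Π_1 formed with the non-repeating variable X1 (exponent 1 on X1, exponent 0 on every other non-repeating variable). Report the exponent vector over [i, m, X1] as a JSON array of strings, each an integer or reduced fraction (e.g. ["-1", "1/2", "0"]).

Dimensional matrix (I×M by i×m×X1):
  I: [ 1  0  0]
  M: [ 0  1 -1]
Row reduction gives pivot columns i,m; rank = 2
Repeat: i,m; free: X1
RREF:
  r0: [   1    0    0]
  r1: [   0    1   -1]
Fix exponent of X1 at 1; solve each RREF row for its pivot's exponent:
  r0: exp(i) + (0)·1 = 0 ⇒ exp(i) = 0
  r1: exp(m) + (-1)·1 = 0 ⇒ exp(m) = 1
Π_1 = m · X1

["0", "1", "1"]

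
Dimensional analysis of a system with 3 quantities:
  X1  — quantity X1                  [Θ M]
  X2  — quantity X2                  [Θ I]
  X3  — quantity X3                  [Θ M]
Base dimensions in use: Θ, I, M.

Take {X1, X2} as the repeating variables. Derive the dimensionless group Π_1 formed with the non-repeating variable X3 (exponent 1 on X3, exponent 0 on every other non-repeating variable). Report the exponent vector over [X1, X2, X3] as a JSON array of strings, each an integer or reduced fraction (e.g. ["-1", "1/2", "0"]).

["-1", "0", "1"]

Exponent matrix [Θ,I,M] × [X1,X2,X3]:
  Θ: [ 1  1  1]
  I: [ 0  1  0]
  M: [ 1  0  1]
Row reduction gives pivot columns X1,X2; rank = 2
Repeat: X1,X2; free: X3
RREF:
  r0: [   1    0    1]
  r1: [   0    1    0]
  r2: [   0    0    0]
Fix exponent of X3 at 1; solve each RREF row for its pivot's exponent:
  r0: exp(X1) + (1)·1 = 0 ⇒ exp(X1) = -1
  r1: exp(X2) + (0)·1 = 0 ⇒ exp(X2) = 0
Π_1 = X1^-1 · X3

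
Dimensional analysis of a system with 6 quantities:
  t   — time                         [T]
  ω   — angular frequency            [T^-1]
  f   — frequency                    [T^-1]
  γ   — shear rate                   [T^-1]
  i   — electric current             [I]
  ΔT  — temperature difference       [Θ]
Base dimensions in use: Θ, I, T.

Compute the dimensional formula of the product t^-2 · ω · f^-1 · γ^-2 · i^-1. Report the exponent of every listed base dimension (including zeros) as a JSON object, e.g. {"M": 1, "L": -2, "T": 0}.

Write exponents as rows Θ,I,T / cols t,ω,f,γ,i,ΔT:
  Θ: [ 0  0  0  0  0  1]
  I: [ 0  0  0  0  1  0]
  T: [ 1 -1 -1 -1  0  0]
  [Θ]: (-2)·0+(1)·0+(-1)·0+(-2)·0+(-1)·0 = 0
  [I]: (-2)·0+(1)·0+(-1)·0+(-2)·0+(-1)·1 = -1
  [T]: (-2)·1+(1)·-1+(-1)·-1+(-2)·-1+(-1)·0 = 0
⇒ I^-1

{"Θ": 0, "I": -1, "T": 0}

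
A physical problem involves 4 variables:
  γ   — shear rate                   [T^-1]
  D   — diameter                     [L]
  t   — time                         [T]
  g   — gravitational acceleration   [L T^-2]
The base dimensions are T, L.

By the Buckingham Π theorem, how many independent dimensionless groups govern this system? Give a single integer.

Write exponents as rows T,L / cols γ,D,t,g:
  T: [-1  0  1 -2]
  L: [ 0  1  0  1]
RREF → pivots at {γ,D} ⇒ r = 2
Π count = n − r = 4 − 2 = 2

2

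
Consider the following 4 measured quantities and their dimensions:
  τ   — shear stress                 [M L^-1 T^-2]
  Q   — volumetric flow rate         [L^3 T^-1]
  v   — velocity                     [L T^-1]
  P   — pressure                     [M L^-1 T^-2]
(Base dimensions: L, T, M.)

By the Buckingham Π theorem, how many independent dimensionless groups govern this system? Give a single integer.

1

Exponent matrix [L,T,M] × [τ,Q,v,P]:
  L: [-1  3  1 -1]
  T: [-2 -1 -1 -2]
  M: [ 1  0  0  1]
Row reduction gives pivot columns τ,Q,v; rank = 3
4 vars − rank 3 = 1 Π group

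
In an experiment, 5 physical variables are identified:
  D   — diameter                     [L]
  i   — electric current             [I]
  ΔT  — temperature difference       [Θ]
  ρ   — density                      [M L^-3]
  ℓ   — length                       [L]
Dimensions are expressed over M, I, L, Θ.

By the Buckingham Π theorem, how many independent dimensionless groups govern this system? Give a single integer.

1

Exponent matrix [M,I,L,Θ] × [D,i,ΔT,ρ,ℓ]:
  M: [ 0  0  0  1  0]
  I: [ 0  1  0  0  0]
  L: [ 1  0  0 -3  1]
  Θ: [ 0  0  1  0  0]
Row reduction gives pivot columns D,i,ΔT,ρ; rank = 4
n=5, r=4 ⇒ 1 dimensionless group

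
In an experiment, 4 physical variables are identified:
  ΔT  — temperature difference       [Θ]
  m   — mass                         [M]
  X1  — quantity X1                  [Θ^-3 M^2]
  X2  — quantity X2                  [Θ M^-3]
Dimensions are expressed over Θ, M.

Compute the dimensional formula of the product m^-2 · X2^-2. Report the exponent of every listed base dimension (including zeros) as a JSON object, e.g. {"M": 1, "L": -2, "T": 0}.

Dimensional matrix (Θ×M by ΔT×m×X1×X2):
  Θ: [ 1  0 -3  1]
  M: [ 0  1  2 -3]
  [Θ]: (-2)·0+(-2)·1 = -2
  [M]: (-2)·1+(-2)·-3 = 4
⇒ Θ^-2 M^4

{"Θ": -2, "M": 4}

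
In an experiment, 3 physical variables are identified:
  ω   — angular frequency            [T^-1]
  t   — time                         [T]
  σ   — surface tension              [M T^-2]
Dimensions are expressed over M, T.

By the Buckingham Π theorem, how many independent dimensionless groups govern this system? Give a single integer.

Exponent matrix [M,T] × [ω,t,σ]:
  M: [ 0  0  1]
  T: [-1  1 -2]
Echelon form has 2 nonzero rows (pivots: ω,σ)
3 vars − rank 2 = 1 Π group

1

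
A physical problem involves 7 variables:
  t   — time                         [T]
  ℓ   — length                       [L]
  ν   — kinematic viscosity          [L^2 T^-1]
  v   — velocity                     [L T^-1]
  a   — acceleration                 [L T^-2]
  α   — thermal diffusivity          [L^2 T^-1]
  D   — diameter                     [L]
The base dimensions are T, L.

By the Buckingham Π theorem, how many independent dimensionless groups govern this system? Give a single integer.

Dimensional matrix (T×L by t×ℓ×ν×v×a×α×D):
  T: [ 1  0 -1 -1 -2 -1  0]
  L: [ 0  1  2  1  1  2  1]
RREF → pivots at {t,ℓ} ⇒ r = 2
Π count = n − r = 7 − 2 = 5

5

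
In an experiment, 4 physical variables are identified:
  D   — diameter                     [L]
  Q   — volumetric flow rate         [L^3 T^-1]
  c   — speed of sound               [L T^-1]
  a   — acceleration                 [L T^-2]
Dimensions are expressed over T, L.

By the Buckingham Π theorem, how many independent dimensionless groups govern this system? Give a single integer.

Dimensional matrix (T×L by D×Q×c×a):
  T: [ 0 -1 -1 -2]
  L: [ 1  3  1  1]
Echelon form has 2 nonzero rows (pivots: D,Q)
n=4, r=2 ⇒ 2 dimensionless groups

2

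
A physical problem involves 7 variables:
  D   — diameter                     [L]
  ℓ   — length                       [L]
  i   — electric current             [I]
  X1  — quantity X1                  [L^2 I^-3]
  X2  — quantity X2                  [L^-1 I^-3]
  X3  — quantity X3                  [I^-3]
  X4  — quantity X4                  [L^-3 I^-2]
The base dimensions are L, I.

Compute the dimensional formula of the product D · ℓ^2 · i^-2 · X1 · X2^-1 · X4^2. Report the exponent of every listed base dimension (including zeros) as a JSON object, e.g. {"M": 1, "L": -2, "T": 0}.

{"L": 0, "I": -6}

Dimensional matrix (L×I by D×ℓ×i×X1×X2×X3×X4):
  L: [ 1  1  0  2 -1  0 -3]
  I: [ 0  0  1 -3 -3 -3 -2]
  [L]: (1)·1+(2)·1+(-2)·0+(1)·2+(-1)·-1+(2)·-3 = 0
  [I]: (1)·0+(2)·0+(-2)·1+(1)·-3+(-1)·-3+(2)·-2 = -6
⇒ I^-6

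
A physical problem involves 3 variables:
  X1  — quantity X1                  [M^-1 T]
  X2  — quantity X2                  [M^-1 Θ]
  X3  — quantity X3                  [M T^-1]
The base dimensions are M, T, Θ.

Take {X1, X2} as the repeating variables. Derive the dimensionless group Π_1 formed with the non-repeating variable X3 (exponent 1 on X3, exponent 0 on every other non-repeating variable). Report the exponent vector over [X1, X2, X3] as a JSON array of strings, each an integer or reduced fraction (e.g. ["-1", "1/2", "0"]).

["1", "0", "1"]

Dimensional matrix (M×T×Θ by X1×X2×X3):
  M: [-1 -1  1]
  T: [ 1  0 -1]
  Θ: [ 0  1  0]
Echelon form has 2 nonzero rows (pivots: X1,X2)
Pivot set = {X1,X2}, free = {X3}
RREF:
  r0: [   1    0   -1]
  r1: [   0    1    0]
  r2: [   0    0    0]
Fix exponent of X3 at 1; solve each RREF row for its pivot's exponent:
  r0: exp(X1) + (-1)·1 = 0 ⇒ exp(X1) = 1
  r1: exp(X2) + (0)·1 = 0 ⇒ exp(X2) = 0
Π_1 = X1 · X3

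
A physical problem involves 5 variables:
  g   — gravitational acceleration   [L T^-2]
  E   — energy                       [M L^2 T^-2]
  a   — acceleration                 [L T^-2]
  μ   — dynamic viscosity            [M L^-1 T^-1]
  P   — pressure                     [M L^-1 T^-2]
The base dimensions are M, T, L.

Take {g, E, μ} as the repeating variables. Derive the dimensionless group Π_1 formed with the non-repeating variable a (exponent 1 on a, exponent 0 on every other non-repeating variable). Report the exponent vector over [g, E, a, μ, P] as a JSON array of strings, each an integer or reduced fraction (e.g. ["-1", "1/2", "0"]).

["-1", "0", "1", "0", "0"]

Dimensional matrix (M×T×L by g×E×a×μ×P):
  M: [ 0  1  0  1  1]
  T: [-2 -2 -2 -1 -2]
  L: [ 1  2  1 -1 -1]
Row reduction gives pivot columns g,E,μ; rank = 3
Pivot set = {g,E,μ}, free = {a,P}
RREF:
  r0: [   1    0    1    0  3/5]
  r1: [   0    1    0    0 -1/5]
  r2: [   0    0    0    1  6/5]
Fix exponent of a at 1, P at 0; solve each RREF row for its pivot's exponent:
  r0: exp(g) + (1)·1 = 0 ⇒ exp(g) = -1
  r1: exp(E) + (0)·1 = 0 ⇒ exp(E) = 0
  r2: exp(μ) + (0)·1 = 0 ⇒ exp(μ) = 0
Π_1 = g^-1 · a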